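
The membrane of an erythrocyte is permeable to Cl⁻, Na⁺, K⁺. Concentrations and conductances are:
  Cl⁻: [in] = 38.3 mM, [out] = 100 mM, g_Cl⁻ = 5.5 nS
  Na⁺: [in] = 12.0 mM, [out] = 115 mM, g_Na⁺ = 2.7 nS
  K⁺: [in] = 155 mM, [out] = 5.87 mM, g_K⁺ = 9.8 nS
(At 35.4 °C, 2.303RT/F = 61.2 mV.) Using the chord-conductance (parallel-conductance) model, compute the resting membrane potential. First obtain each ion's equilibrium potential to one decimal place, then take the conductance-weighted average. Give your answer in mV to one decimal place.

E_Cl⁻ = (61.2/-1)·log₁₀(100/38.3) = -25.5 mV
E_Na⁺ = (61.2/1)·log₁₀(115/12.0) = 60.1 mV
E_K⁺ = (61.2/1)·log₁₀(5.87/155) = -87.0 mV
Vm = (Σ gᵢEᵢ)/(Σ gᵢ) = (5.5·-25.5 + 2.7·60.1 + 9.8·-87.0) / (5.5 + 2.7 + 9.8)
= -830.58 / 18 = -46.14 mV

-46.1 mV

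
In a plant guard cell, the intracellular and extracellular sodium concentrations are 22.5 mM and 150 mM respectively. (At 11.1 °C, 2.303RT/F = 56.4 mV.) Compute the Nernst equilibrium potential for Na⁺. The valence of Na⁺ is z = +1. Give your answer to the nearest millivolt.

46 mV

E = (56.4/z) · log₁₀([Na⁺]_out/[Na⁺]_in) with z = +1.
= (56.4/1) · log₁₀(150/22.5) = 56.40 · log₁₀(6.667)
= 56.40 · (0.8239) = 46.47 mV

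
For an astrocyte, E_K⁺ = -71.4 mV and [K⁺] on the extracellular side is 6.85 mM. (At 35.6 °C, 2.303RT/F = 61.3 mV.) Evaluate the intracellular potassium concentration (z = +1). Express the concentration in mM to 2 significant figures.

100 mM

Nernst: E = (61.3/1) · log₁₀([out]/[in]), so log₁₀([out]/[in]) = -71.4 × 1 / 61.3 = -1.1648.
[out]/[in] = 10^(-1.1648) = 0.06843.
[in] = 6.85 / 0.06843 = 100.1 mM.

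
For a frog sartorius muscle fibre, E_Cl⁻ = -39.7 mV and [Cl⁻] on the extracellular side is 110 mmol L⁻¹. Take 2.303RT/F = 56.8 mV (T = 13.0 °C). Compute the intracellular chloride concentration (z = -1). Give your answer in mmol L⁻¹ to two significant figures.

Nernst: E = (56.8/-1) · log₁₀([out]/[in]), so log₁₀([out]/[in]) = -39.7 × -1 / 56.8 = 0.6989.
[out]/[in] = 10^(0.6989) = 5.
[in] = 110 / 5 = 22 mmol L⁻¹.

22 mmol L⁻¹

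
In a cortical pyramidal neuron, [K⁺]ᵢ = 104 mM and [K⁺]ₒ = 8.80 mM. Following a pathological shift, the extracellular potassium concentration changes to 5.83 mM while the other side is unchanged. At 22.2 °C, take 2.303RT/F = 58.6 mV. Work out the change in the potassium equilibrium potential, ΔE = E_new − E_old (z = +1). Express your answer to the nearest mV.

E_old = (58.6/1)·log₁₀(8.80/104) = -62.85 mV
E_new = (58.6/1)·log₁₀(5.83/104) = -73.33 mV
ΔE = -73.33 − (-62.85) = -10.48 mV

-10 mV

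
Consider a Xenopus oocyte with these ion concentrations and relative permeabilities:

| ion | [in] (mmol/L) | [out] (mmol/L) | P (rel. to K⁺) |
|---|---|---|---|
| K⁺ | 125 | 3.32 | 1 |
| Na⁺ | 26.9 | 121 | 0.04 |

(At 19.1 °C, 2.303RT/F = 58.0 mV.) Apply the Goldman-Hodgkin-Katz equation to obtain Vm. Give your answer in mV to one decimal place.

-69.0 mV

Vm = 58.0 · log₁₀[(Σ P·[cation]ₒ + Σ P·[anion]ᵢ) / (Σ P·[cation]ᵢ + Σ P·[anion]ₒ)]
Numerator = 1×3.32 + 0.04×121 = 8.16
Denominator = 1×125 + 0.04×26.9 = 126.1
Vm = 58.0 · log₁₀(0.064723) = 58.0 × (-1.1889) = -68.96 mV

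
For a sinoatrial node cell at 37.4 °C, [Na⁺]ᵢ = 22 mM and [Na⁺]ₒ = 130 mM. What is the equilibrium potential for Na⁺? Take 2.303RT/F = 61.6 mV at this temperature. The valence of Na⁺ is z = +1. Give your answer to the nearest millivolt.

48 mV

E = (61.6/z) · log₁₀([Na⁺]_out/[Na⁺]_in) with z = +1.
= (61.6/1) · log₁₀(130/22) = 61.60 · log₁₀(5.909)
= 61.60 · (0.7715) = 47.53 mV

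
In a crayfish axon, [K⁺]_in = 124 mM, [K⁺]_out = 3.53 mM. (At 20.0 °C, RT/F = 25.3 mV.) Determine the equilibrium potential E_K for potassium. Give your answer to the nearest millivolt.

E = (25.3/z) · ln([K⁺]_out/[K⁺]_in) with z = +1.
= (25.3/1) · ln(3.53/124) = 25.30 · ln(0.02847)
= 25.30 · (-3.5590) = -90.04 mV

-90 mV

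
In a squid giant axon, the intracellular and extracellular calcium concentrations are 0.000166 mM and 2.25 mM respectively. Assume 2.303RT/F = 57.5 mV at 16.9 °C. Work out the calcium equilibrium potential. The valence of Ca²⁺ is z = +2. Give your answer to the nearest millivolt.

119 mV

E = (57.5/z) · log₁₀([Ca²⁺]_out/[Ca²⁺]_in) with z = +2.
= (57.5/2) · log₁₀(2.25/0.000166) = 28.75 · log₁₀(1.355e+04)
= 28.75 · (4.1321) = 118.80 mV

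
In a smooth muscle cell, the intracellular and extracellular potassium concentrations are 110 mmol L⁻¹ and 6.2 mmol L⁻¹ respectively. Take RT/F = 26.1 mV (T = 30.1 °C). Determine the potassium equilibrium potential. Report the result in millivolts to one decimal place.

E = (26.1/z) · ln([K⁺]_out/[K⁺]_in) with z = +1.
= (26.1/1) · ln(6.2/110) = 26.10 · ln(0.05636)
= 26.10 · (-2.8759) = -75.06 mV

-75.1 mV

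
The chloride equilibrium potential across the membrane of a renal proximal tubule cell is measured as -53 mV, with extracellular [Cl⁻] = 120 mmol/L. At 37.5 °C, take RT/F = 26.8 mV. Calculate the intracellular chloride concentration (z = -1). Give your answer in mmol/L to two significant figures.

17 mmol/L

Nernst: E = (26.8/-1) · ln([out]/[in]), so ln([out]/[in]) = -53.0 × -1 / 26.8 = 1.9776.
[out]/[in] = e^(1.9776) = 7.225.
[in] = 120 / 7.225 = 16.61 mmol/L.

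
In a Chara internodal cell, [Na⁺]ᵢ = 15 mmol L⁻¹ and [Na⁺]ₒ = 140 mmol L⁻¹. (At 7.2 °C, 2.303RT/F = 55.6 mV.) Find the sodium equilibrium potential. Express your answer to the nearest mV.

54 mV

E = (55.6/z) · log₁₀([Na⁺]_out/[Na⁺]_in) with z = +1.
= (55.6/1) · log₁₀(140/15) = 55.60 · log₁₀(9.333)
= 55.60 · (0.9700) = 53.93 mV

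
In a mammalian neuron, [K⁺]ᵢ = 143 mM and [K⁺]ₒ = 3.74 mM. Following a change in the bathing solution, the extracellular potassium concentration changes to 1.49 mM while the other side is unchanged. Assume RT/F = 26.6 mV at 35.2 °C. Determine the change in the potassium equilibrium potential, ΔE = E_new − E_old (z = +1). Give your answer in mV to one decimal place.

E_old = (26.6/1)·ln(3.74/143) = -96.92 mV
E_new = (26.6/1)·ln(1.49/143) = -121.40 mV
ΔE = -121.40 − (-96.92) = -24.48 mV

-24.5 mV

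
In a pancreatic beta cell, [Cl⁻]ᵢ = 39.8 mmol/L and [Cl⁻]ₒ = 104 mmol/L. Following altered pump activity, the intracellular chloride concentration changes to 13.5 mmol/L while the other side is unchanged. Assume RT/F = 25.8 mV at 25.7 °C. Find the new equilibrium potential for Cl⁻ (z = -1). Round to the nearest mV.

-53 mV

After the shift: [Cl⁻]_out = 104, [Cl⁻]_in = 13.5 mmol/L.
E_new = (25.8/-1)·ln(104/13.5) = -25.80 · (2.0417) = -52.68 mV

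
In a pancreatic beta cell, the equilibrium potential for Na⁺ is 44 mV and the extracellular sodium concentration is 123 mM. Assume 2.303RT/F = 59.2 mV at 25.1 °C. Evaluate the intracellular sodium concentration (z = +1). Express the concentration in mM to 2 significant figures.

22 mM

Nernst: E = (59.2/1) · log₁₀([out]/[in]), so log₁₀([out]/[in]) = 44.0 × 1 / 59.2 = 0.7432.
[out]/[in] = 10^(0.7432) = 5.537.
[in] = 123 / 5.537 = 22.22 mM.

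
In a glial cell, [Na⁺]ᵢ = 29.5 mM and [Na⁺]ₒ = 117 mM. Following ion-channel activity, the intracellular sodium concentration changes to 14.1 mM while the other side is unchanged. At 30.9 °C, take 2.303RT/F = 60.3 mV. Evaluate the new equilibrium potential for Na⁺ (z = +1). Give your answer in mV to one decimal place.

After the shift: [Na⁺]_out = 117, [Na⁺]_in = 14.1 mM.
E_new = (60.3/1)·log₁₀(117/14.1) = 60.30 · (0.9190) = 55.41 mV

55.4 mV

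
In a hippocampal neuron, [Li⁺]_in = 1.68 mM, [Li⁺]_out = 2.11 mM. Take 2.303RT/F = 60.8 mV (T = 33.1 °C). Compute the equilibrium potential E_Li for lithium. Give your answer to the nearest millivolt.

6 mV

E = (60.8/z) · log₁₀([Li⁺]_out/[Li⁺]_in) with z = +1.
= (60.8/1) · log₁₀(2.11/1.68) = 60.80 · log₁₀(1.256)
= 60.80 · (0.0990) = 6.02 mV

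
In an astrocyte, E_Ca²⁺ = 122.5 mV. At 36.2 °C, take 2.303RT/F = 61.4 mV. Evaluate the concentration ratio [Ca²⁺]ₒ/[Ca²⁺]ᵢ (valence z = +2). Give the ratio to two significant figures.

log₁₀([out]/[in]) = E·z/(61.4) = 122.5 × 2 / 61.4 = 3.9902
[out]/[in] = 10^(3.9902) = 9778

9800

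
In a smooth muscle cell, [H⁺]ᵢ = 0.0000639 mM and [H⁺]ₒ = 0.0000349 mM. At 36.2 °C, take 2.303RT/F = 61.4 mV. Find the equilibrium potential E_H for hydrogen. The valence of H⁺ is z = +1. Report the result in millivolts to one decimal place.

E = (61.4/z) · log₁₀([H⁺]_out/[H⁺]_in) with z = +1.
= (61.4/1) · log₁₀(0.0000349/0.0000639) = 61.40 · log₁₀(0.5462)
= 61.40 · (-0.2627) = -16.13 mV

-16.1 mV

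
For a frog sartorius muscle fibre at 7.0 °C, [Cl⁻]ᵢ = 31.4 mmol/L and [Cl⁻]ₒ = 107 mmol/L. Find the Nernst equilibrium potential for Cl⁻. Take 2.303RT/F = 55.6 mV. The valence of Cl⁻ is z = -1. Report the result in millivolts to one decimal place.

E = (55.6/z) · log₁₀([Cl⁻]_out/[Cl⁻]_in) with z = -1.
For an anion, dividing by z = -1 reverses the sign.
= (55.6/-1) · log₁₀(107/31.4) = -55.60 · log₁₀(3.408)
= -55.60 · (0.5325) = -29.60 mV

-29.6 mV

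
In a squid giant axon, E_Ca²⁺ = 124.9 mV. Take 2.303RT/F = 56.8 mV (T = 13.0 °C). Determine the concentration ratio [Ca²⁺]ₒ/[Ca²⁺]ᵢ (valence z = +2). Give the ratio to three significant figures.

25000

log₁₀([out]/[in]) = E·z/(56.8) = 124.9 × 2 / 56.8 = 4.3979
[out]/[in] = 10^(4.3979) = 2.5e+04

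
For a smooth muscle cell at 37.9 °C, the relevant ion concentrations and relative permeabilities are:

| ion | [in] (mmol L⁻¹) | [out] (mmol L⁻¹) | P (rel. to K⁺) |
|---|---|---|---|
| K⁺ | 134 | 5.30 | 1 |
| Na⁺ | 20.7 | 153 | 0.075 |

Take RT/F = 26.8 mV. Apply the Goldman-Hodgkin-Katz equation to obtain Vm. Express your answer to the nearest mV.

-56 mV

Vm = 26.8 · ln[(Σ P·[cation]ₒ + Σ P·[anion]ᵢ) / (Σ P·[cation]ᵢ + Σ P·[anion]ₒ)]
Numerator = 1×5.30 + 0.075×153 = 16.77
Denominator = 1×134 + 0.075×20.7 = 135.6
Vm = 26.8 · ln(0.12375) = 26.8 × (-2.0895) = -56.00 mV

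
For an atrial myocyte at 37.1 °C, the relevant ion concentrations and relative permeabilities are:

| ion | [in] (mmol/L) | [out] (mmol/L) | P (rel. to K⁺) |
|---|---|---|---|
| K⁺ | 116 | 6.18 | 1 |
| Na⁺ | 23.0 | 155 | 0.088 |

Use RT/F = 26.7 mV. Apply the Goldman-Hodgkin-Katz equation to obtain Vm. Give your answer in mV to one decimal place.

Vm = 26.7 · ln[(Σ P·[cation]ₒ + Σ P·[anion]ᵢ) / (Σ P·[cation]ᵢ + Σ P·[anion]ₒ)]
Numerator = 1×6.18 + 0.088×155 = 19.82
Denominator = 1×116 + 0.088×23.0 = 118
Vm = 26.7 · ln(0.16793) = 26.7 × (-1.7842) = -47.64 mV

-47.6 mV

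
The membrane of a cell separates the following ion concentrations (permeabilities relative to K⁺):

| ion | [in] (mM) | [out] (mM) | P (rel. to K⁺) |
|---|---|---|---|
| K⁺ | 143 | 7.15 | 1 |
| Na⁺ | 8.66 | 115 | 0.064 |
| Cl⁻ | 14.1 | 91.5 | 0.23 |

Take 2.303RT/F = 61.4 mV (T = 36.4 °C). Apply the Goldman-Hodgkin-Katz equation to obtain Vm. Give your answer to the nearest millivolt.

Vm = 61.4 · log₁₀[(Σ P·[cation]ₒ + Σ P·[anion]ᵢ) / (Σ P·[cation]ᵢ + Σ P·[anion]ₒ)]
Numerator = 1×7.15 + 0.064×115 + 0.23×14.1 = 17.75
Denominator = 1×143 + 0.064×8.66 + 0.23×91.5 = 164.6
Vm = 61.4 · log₁₀(0.10786) = 61.4 × (-0.9672) = -59.38 mV

-59 mV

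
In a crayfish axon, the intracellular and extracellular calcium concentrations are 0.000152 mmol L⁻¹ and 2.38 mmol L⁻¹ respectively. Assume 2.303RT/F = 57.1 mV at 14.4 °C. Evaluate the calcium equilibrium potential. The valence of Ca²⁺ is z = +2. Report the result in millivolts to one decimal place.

119.8 mV

E = (57.1/z) · log₁₀([Ca²⁺]_out/[Ca²⁺]_in) with z = +2.
= (57.1/2) · log₁₀(2.38/0.000152) = 28.55 · log₁₀(1.566e+04)
= 28.55 · (4.1947) = 119.76 mV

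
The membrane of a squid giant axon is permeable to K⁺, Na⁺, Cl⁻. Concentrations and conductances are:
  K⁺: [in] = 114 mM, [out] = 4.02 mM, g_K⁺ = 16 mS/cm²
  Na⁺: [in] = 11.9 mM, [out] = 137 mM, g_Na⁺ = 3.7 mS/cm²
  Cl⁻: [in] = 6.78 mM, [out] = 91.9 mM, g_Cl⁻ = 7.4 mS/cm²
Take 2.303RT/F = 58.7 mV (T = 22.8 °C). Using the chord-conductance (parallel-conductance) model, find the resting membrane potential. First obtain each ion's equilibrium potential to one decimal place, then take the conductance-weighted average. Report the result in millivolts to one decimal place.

-60.0 mV

E_K⁺ = (58.7/1)·log₁₀(4.02/114) = -85.3 mV
E_Na⁺ = (58.7/1)·log₁₀(137/11.9) = 62.3 mV
E_Cl⁻ = (58.7/-1)·log₁₀(91.9/6.78) = -66.5 mV
Vm = (Σ gᵢEᵢ)/(Σ gᵢ) = (16·-85.3 + 3.7·62.3 + 7.4·-66.5) / (16 + 3.7 + 7.4)
= -1626.39 / 27.1 = -60.01 mV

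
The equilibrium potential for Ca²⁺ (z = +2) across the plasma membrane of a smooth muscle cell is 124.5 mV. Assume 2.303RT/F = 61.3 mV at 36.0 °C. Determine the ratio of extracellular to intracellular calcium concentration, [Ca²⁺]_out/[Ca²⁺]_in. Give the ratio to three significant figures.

log₁₀([out]/[in]) = E·z/(61.3) = 124.5 × 2 / 61.3 = 4.0620
[out]/[in] = 10^(4.0620) = 1.153e+04

11500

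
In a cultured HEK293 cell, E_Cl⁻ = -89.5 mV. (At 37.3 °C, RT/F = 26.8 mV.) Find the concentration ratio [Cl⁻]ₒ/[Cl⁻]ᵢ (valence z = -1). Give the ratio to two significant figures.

ln([out]/[in]) = E·z/(26.8) = -89.5 × -1 / 26.8 = 3.3396
[out]/[in] = e^(3.3396) = 28.21

28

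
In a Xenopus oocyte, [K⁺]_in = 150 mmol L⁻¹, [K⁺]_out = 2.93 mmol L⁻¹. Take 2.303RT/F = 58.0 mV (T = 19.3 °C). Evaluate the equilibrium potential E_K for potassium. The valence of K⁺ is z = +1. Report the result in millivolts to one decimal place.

-99.1 mV

E = (58.0/z) · log₁₀([K⁺]_out/[K⁺]_in) with z = +1.
= (58.0/1) · log₁₀(2.93/150) = 58.00 · log₁₀(0.01953)
= 58.00 · (-1.7092) = -99.13 mV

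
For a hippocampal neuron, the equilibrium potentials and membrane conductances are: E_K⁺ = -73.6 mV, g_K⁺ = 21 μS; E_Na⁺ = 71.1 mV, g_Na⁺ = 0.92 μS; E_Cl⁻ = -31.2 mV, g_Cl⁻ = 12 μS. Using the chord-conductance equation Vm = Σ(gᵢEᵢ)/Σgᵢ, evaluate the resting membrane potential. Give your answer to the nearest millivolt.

-55 mV

Σ gᵢEᵢ = 21·(-73.6) + 0.92·(71.1) + 12·(-31.2) = -1854.59
Σ gᵢ = 21 + 0.92 + 12 = 33.92
Vm = -1854.59 / 33.92 = -54.68 mV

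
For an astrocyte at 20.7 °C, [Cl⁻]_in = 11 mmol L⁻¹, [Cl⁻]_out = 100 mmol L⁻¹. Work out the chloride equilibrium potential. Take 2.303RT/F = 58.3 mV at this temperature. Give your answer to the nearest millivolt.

E = (58.3/z) · log₁₀([Cl⁻]_out/[Cl⁻]_in) with z = -1.
For an anion, dividing by z = -1 reverses the sign.
= (58.3/-1) · log₁₀(100/11) = -58.30 · log₁₀(9.091)
= -58.30 · (0.9586) = -55.89 mV

-56 mV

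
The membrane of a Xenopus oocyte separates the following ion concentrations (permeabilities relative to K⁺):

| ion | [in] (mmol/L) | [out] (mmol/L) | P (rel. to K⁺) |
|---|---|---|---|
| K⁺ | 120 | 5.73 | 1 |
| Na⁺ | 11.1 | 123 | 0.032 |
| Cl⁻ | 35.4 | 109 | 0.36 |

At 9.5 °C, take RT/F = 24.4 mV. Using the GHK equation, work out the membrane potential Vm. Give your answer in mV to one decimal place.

-47.9 mV

Vm = 24.4 · ln[(Σ P·[cation]ₒ + Σ P·[anion]ᵢ) / (Σ P·[cation]ᵢ + Σ P·[anion]ₒ)]
Numerator = 1×5.73 + 0.032×123 + 0.36×35.4 = 22.41
Denominator = 1×120 + 0.032×11.1 + 0.36×109 = 159.6
Vm = 24.4 · ln(0.14042) = 24.4 × (-1.9631) = -47.90 mV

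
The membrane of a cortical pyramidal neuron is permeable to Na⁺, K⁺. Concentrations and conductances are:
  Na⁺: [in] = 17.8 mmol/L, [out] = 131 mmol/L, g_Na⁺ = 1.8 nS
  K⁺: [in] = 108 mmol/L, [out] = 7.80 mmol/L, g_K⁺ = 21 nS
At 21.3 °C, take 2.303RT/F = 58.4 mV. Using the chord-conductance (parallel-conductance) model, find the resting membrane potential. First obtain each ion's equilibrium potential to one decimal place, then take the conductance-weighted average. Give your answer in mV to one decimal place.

-57.4 mV

E_Na⁺ = (58.4/1)·log₁₀(131/17.8) = 50.6 mV
E_K⁺ = (58.4/1)·log₁₀(7.80/108) = -66.7 mV
Vm = (Σ gᵢEᵢ)/(Σ gᵢ) = (1.8·50.6 + 21·-66.7) / (1.8 + 21)
= -1309.62 / 22.8 = -57.44 mV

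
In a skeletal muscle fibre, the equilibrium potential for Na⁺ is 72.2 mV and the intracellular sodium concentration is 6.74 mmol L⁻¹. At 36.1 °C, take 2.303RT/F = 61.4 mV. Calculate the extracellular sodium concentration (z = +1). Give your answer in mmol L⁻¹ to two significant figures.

100 mmol L⁻¹

Nernst: E = (61.4/1) · log₁₀([out]/[in]), so log₁₀([out]/[in]) = 72.2 × 1 / 61.4 = 1.1759.
[out]/[in] = 10^(1.1759) = 14.99.
[out] = 14.99 × 6.74 = 101.1 mmol L⁻¹.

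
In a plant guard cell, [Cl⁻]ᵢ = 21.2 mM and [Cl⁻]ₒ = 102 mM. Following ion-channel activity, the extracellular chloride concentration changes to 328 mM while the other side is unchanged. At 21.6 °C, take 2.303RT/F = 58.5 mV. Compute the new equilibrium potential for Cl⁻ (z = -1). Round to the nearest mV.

-70 mV

After the shift: [Cl⁻]_out = 328, [Cl⁻]_in = 21.2 mM.
E_new = (58.5/-1)·log₁₀(328/21.2) = -58.50 · (1.1895) = -69.59 mV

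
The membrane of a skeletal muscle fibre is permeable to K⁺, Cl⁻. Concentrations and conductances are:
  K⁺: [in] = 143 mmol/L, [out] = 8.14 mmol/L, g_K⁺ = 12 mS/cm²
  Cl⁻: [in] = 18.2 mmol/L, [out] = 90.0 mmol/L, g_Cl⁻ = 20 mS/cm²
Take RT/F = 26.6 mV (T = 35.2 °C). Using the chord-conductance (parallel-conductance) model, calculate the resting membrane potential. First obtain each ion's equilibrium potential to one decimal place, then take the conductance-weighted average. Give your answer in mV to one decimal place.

-55.1 mV

E_K⁺ = (26.6/1)·ln(8.14/143) = -76.2 mV
E_Cl⁻ = (26.6/-1)·ln(90.0/18.2) = -42.5 mV
Vm = (Σ gᵢEᵢ)/(Σ gᵢ) = (12·-76.2 + 20·-42.5) / (12 + 20)
= -1764.40 / 32 = -55.14 mV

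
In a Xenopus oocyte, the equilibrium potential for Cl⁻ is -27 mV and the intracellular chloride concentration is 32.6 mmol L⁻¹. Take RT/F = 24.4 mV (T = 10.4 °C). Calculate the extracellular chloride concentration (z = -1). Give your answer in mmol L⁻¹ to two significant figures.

99 mmol L⁻¹

Nernst: E = (24.4/-1) · ln([out]/[in]), so ln([out]/[in]) = -27.0 × -1 / 24.4 = 1.1066.
[out]/[in] = e^(1.1066) = 3.024.
[out] = 3.024 × 32.6 = 98.58 mmol L⁻¹.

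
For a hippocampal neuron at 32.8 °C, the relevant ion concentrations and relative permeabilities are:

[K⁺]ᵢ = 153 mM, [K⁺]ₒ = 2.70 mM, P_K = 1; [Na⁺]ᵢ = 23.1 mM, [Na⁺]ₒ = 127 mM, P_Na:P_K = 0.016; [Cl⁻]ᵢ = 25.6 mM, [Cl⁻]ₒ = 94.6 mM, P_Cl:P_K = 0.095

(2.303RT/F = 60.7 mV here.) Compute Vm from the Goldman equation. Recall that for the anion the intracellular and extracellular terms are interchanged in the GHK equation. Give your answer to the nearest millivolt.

-82 mV

Vm = 60.7 · log₁₀[(Σ P·[cation]ₒ + Σ P·[anion]ᵢ) / (Σ P·[cation]ᵢ + Σ P·[anion]ₒ)]
Numerator = 1×2.70 + 0.016×127 + 0.095×25.6 = 7.164
Denominator = 1×153 + 0.016×23.1 + 0.095×94.6 = 162.4
Vm = 60.7 · log₁₀(0.044125) = 60.7 × (-1.3553) = -82.27 mV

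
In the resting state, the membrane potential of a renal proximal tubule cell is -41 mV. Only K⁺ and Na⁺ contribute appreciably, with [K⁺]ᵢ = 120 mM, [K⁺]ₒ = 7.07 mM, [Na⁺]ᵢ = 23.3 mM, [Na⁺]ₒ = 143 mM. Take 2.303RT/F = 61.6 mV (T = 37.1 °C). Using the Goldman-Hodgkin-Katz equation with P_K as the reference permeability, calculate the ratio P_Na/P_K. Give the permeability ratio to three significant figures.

Let α = P_Na/P_K. GHK: Vm = 61.6·log₁₀[(Kₒ + α·Naₒ)/(Kᵢ + α·Naᵢ)].
10^(Vm/61.6) = 10^(-41.0/61.6) = 0.21598
So 0.21598·(Kᵢ + α·Naᵢ) = Kₒ + α·Naₒ → α = (0.21598·120.0 − 7.07) / (143.0 − 0.21598·23.3)
α = (25.92 − 7.07) / (143.0 − 5.032) = 18.85/138 = 0.1366

0.137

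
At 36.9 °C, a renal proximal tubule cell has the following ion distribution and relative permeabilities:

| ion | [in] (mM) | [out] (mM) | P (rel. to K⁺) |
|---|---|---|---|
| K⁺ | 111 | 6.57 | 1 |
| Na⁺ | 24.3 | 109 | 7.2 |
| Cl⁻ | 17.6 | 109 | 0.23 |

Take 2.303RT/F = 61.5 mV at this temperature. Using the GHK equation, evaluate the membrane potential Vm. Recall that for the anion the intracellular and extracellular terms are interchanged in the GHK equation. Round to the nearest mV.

Vm = 61.5 · log₁₀[(Σ P·[cation]ₒ + Σ P·[anion]ᵢ) / (Σ P·[cation]ᵢ + Σ P·[anion]ₒ)]
Numerator = 1×6.57 + 7.2×109 + 0.23×17.6 = 795.4
Denominator = 1×111 + 7.2×24.3 + 0.23×109 = 311
Vm = 61.5 · log₁₀(2.5574) = 61.5 × (0.4078) = 25.08 mV

25 mV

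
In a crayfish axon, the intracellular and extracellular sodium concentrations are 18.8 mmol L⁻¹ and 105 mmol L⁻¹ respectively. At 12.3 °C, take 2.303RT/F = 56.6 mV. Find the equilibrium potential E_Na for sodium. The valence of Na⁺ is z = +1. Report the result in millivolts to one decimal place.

42.3 mV

E = (56.6/z) · log₁₀([Na⁺]_out/[Na⁺]_in) with z = +1.
= (56.6/1) · log₁₀(105/18.8) = 56.60 · log₁₀(5.585)
= 56.60 · (0.7470) = 42.28 mV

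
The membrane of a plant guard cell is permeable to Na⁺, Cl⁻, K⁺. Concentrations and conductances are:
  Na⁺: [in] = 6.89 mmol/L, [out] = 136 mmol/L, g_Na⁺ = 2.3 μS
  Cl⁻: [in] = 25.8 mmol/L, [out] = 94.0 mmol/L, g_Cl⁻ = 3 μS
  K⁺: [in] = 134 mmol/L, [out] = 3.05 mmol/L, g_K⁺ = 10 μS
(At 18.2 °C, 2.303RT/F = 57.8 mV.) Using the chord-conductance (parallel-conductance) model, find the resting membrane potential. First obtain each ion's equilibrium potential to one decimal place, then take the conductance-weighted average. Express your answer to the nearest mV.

E_Na⁺ = (57.8/1)·log₁₀(136/6.89) = 74.9 mV
E_Cl⁻ = (57.8/-1)·log₁₀(94.0/25.8) = -32.5 mV
E_K⁺ = (57.8/1)·log₁₀(3.05/134) = -95.0 mV
Vm = (Σ gᵢEᵢ)/(Σ gᵢ) = (2.3·74.9 + 3·-32.5 + 10·-95.0) / (2.3 + 3 + 10)
= -875.23 / 15.3 = -57.20 mV

-57 mV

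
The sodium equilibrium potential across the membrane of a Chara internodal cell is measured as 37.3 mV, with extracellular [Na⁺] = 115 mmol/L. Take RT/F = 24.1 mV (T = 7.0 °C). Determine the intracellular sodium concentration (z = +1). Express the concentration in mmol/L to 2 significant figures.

Nernst: E = (24.1/1) · ln([out]/[in]), so ln([out]/[in]) = 37.3 × 1 / 24.1 = 1.5477.
[out]/[in] = e^(1.5477) = 4.701.
[in] = 115 / 4.701 = 24.46 mmol/L.

24 mmol/L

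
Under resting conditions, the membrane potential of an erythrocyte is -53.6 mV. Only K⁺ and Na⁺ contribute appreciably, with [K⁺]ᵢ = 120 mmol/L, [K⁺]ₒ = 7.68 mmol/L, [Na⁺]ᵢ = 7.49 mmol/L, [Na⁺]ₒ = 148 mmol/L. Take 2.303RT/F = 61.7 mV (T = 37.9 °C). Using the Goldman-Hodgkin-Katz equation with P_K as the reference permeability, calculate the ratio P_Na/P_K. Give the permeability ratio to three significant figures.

0.0582

Let α = P_Na/P_K. GHK: Vm = 61.7·log₁₀[(Kₒ + α·Naₒ)/(Kᵢ + α·Naᵢ)].
10^(Vm/61.7) = 10^(-53.6/61.7) = 0.13529
So 0.13529·(Kᵢ + α·Naᵢ) = Kₒ + α·Naₒ → α = (0.13529·120.0 − 7.68) / (148.0 − 0.13529·7.49)
α = (16.24 − 7.68) / (148.0 − 1.013) = 8.555/147 = 0.0582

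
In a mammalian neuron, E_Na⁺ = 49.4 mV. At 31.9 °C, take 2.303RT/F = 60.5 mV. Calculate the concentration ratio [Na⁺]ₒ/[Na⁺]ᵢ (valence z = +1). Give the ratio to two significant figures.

log₁₀([out]/[in]) = E·z/(60.5) = 49.4 × 1 / 60.5 = 0.8165
[out]/[in] = 10^(0.8165) = 6.554

6.6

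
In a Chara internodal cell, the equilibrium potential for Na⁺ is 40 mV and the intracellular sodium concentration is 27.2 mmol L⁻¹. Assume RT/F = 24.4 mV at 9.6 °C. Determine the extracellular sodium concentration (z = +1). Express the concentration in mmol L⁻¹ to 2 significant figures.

Nernst: E = (24.4/1) · ln([out]/[in]), so ln([out]/[in]) = 40.0 × 1 / 24.4 = 1.6393.
[out]/[in] = e^(1.6393) = 5.152.
[out] = 5.152 × 27.2 = 140.1 mmol L⁻¹.

140 mmol L⁻¹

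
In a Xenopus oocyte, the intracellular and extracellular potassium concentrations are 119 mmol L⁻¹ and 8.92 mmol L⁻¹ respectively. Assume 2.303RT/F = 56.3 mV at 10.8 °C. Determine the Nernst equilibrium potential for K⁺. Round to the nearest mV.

-63 mV

E = (56.3/z) · log₁₀([K⁺]_out/[K⁺]_in) with z = +1.
= (56.3/1) · log₁₀(8.92/119) = 56.30 · log₁₀(0.07496)
= 56.30 · (-1.1252) = -63.35 mV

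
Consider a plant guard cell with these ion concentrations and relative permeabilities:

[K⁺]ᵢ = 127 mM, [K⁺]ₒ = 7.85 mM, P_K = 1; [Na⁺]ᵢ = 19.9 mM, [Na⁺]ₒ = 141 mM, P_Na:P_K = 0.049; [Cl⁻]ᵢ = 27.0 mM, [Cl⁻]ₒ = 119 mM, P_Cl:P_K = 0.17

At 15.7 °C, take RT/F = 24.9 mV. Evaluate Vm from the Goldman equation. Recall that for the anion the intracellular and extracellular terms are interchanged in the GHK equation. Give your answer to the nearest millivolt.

Vm = 24.9 · ln[(Σ P·[cation]ₒ + Σ P·[anion]ᵢ) / (Σ P·[cation]ᵢ + Σ P·[anion]ₒ)]
Numerator = 1×7.85 + 0.049×141 + 0.17×27.0 = 19.35
Denominator = 1×127 + 0.049×19.9 + 0.17×119 = 148.2
Vm = 24.9 · ln(0.13056) = 24.9 × (-2.0360) = -50.70 mV

-51 mV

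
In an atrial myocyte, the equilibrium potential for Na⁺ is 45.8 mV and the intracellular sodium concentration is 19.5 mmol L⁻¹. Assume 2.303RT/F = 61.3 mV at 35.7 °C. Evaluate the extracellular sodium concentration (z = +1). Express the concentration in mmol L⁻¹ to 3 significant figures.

Nernst: E = (61.3/1) · log₁₀([out]/[in]), so log₁₀([out]/[in]) = 45.8 × 1 / 61.3 = 0.7471.
[out]/[in] = 10^(0.7471) = 5.587.
[out] = 5.587 × 19.5 = 108.9 mmol L⁻¹.

109 mmol L⁻¹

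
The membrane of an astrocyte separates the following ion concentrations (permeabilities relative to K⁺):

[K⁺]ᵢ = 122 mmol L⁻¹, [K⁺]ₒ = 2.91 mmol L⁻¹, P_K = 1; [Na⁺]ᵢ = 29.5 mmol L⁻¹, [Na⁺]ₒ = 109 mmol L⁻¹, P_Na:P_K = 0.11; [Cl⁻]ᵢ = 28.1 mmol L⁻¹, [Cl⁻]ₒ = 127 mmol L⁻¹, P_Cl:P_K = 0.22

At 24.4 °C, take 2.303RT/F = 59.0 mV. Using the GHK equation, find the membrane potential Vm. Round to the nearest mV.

-51 mV

Vm = 59.0 · log₁₀[(Σ P·[cation]ₒ + Σ P·[anion]ᵢ) / (Σ P·[cation]ᵢ + Σ P·[anion]ₒ)]
Numerator = 1×2.91 + 0.11×109 + 0.22×28.1 = 21.08
Denominator = 1×122 + 0.11×29.5 + 0.22×127 = 153.2
Vm = 59.0 · log₁₀(0.13762) = 59.0 × (-0.8613) = -50.82 mV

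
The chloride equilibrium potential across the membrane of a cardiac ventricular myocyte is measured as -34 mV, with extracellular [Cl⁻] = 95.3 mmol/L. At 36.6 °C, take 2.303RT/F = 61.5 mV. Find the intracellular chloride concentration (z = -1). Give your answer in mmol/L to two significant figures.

27 mmol/L

Nernst: E = (61.5/-1) · log₁₀([out]/[in]), so log₁₀([out]/[in]) = -34.0 × -1 / 61.5 = 0.5528.
[out]/[in] = 10^(0.5528) = 3.571.
[in] = 95.3 / 3.571 = 26.68 mmol/L.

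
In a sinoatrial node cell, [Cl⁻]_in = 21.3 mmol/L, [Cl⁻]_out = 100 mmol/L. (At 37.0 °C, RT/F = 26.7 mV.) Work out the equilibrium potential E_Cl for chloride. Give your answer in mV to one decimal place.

-41.3 mV

E = (26.7/z) · ln([Cl⁻]_out/[Cl⁻]_in) with z = -1.
For an anion, dividing by z = -1 reverses the sign.
= (26.7/-1) · ln(100/21.3) = -26.70 · ln(4.695)
= -26.70 · (1.5465) = -41.29 mV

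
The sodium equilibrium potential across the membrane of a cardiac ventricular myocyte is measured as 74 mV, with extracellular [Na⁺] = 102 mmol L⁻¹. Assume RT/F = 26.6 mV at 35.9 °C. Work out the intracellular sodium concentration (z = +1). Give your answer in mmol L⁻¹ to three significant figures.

Nernst: E = (26.6/1) · ln([out]/[in]), so ln([out]/[in]) = 74.0 × 1 / 26.6 = 2.7820.
[out]/[in] = e^(2.7820) = 16.15.
[in] = 102 / 16.15 = 6.316 mmol L⁻¹.

6.32 mmol L⁻¹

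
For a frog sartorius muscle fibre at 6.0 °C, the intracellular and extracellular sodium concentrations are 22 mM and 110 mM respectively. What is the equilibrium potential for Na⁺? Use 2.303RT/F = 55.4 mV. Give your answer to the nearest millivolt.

E = (55.4/z) · log₁₀([Na⁺]_out/[Na⁺]_in) with z = +1.
= (55.4/1) · log₁₀(110/22) = 55.40 · log₁₀(5)
= 55.40 · (0.6990) = 38.72 mV

39 mV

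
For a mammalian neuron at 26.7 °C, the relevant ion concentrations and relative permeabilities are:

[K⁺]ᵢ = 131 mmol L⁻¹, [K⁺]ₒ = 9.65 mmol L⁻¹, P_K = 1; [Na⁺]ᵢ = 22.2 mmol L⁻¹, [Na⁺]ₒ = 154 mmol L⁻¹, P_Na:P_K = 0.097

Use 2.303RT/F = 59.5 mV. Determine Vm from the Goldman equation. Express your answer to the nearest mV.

Vm = 59.5 · log₁₀[(Σ P·[cation]ₒ + Σ P·[anion]ᵢ) / (Σ P·[cation]ᵢ + Σ P·[anion]ₒ)]
Numerator = 1×9.65 + 0.097×154 = 24.59
Denominator = 1×131 + 0.097×22.2 = 133.2
Vm = 59.5 · log₁₀(0.18466) = 59.5 × (-0.7336) = -43.65 mV

-44 mV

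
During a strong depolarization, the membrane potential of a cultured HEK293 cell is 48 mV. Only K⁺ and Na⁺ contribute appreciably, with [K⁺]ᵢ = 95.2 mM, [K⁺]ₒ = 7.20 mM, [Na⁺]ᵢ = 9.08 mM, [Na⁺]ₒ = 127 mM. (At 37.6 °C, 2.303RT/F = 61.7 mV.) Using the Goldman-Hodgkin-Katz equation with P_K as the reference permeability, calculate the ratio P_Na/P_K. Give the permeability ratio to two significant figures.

7.8

Let α = P_Na/P_K. GHK: Vm = 61.7·log₁₀[(Kₒ + α·Naₒ)/(Kᵢ + α·Naᵢ)].
10^(Vm/61.7) = 10^(48.0/61.7) = 5.9973
So 5.9973·(Kᵢ + α·Naᵢ) = Kₒ + α·Naₒ → α = (5.9973·95.2 − 7.2) / (127.0 − 5.9973·9.08)
α = (570.9 − 7.2) / (127.0 − 54.46) = 563.7/72.54 = 7.771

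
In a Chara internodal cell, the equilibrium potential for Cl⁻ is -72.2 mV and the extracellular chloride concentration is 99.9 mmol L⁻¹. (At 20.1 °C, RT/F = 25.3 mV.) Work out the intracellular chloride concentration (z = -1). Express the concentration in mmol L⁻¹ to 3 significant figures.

5.76 mmol L⁻¹

Nernst: E = (25.3/-1) · ln([out]/[in]), so ln([out]/[in]) = -72.2 × -1 / 25.3 = 2.8538.
[out]/[in] = e^(2.8538) = 17.35.
[in] = 99.9 / 17.35 = 5.757 mmol L⁻¹.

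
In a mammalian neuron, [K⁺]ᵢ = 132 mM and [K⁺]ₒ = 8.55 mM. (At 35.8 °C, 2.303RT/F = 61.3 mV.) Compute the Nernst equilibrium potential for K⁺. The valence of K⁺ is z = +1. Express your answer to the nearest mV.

E = (61.3/z) · log₁₀([K⁺]_out/[K⁺]_in) with z = +1.
= (61.3/1) · log₁₀(8.55/132) = 61.30 · log₁₀(0.06477)
= 61.30 · (-1.1886) = -72.86 mV

-73 mV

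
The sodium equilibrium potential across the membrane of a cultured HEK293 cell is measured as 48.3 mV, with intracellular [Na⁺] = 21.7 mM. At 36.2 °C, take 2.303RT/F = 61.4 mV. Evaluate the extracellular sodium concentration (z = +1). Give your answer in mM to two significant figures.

130 mM

Nernst: E = (61.4/1) · log₁₀([out]/[in]), so log₁₀([out]/[in]) = 48.3 × 1 / 61.4 = 0.7866.
[out]/[in] = 10^(0.7866) = 6.118.
[out] = 6.118 × 21.7 = 132.8 mM.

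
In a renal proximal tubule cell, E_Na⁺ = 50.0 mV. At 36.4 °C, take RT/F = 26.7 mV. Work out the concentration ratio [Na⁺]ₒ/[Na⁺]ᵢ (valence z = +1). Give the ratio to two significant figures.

ln([out]/[in]) = E·z/(26.7) = 50.0 × 1 / 26.7 = 1.8727
[out]/[in] = e^(1.8727) = 6.506

6.5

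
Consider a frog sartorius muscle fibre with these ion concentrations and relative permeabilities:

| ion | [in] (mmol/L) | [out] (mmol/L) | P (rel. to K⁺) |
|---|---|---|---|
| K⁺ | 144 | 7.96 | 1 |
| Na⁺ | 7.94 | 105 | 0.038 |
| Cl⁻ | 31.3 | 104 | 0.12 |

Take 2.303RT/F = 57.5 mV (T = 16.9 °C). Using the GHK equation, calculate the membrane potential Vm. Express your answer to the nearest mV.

-57 mV

Vm = 57.5 · log₁₀[(Σ P·[cation]ₒ + Σ P·[anion]ᵢ) / (Σ P·[cation]ᵢ + Σ P·[anion]ₒ)]
Numerator = 1×7.96 + 0.038×105 + 0.12×31.3 = 15.71
Denominator = 1×144 + 0.038×7.94 + 0.12×104 = 156.8
Vm = 57.5 · log₁₀(0.10018) = 57.5 × (-0.9992) = -57.46 mV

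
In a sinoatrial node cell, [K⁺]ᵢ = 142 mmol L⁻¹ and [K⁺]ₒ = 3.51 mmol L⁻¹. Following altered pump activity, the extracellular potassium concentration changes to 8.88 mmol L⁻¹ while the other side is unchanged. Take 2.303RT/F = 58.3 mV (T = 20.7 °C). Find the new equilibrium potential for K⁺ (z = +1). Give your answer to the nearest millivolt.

After the shift: [K⁺]_out = 8.88, [K⁺]_in = 142 mmol L⁻¹.
E_new = (58.3/1)·log₁₀(8.88/142) = 58.30 · (-1.2039) = -70.19 mV

-70 mV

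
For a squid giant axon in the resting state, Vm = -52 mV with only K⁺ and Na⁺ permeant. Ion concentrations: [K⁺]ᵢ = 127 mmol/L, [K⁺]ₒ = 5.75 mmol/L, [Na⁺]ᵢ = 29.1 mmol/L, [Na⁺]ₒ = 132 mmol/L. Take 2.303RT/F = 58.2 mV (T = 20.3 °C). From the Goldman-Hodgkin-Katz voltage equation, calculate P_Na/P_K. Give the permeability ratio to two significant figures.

0.082

Let α = P_Na/P_K. GHK: Vm = 58.2·log₁₀[(Kₒ + α·Naₒ)/(Kᵢ + α·Naᵢ)].
10^(Vm/58.2) = 10^(-52.0/58.2) = 0.1278
So 0.1278·(Kᵢ + α·Naᵢ) = Kₒ + α·Naₒ → α = (0.1278·127.0 − 5.75) / (132.0 − 0.1278·29.1)
α = (16.23 − 5.75) / (132.0 − 3.719) = 10.48/128.3 = 0.0817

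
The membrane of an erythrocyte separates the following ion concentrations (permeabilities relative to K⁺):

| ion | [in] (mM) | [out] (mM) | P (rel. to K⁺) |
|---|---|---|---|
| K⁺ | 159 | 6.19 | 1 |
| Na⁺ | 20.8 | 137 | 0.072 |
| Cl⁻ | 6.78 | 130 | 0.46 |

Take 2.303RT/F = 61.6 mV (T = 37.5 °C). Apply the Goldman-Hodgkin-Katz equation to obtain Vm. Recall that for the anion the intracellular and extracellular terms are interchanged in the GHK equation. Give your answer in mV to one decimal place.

-65.3 mV

Vm = 61.6 · log₁₀[(Σ P·[cation]ₒ + Σ P·[anion]ᵢ) / (Σ P·[cation]ᵢ + Σ P·[anion]ₒ)]
Numerator = 1×6.19 + 0.072×137 + 0.46×6.78 = 19.17
Denominator = 1×159 + 0.072×20.8 + 0.46×130 = 220.3
Vm = 61.6 · log₁₀(0.087031) = 61.6 × (-1.0603) = -65.32 mV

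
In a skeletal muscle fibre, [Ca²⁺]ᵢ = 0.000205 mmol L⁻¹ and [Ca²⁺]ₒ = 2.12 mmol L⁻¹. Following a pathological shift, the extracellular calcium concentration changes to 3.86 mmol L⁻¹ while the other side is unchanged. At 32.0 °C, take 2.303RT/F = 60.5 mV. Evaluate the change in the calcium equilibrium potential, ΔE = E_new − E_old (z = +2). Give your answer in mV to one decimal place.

E_old = (60.5/2)·log₁₀(2.12/0.000205) = 121.44 mV
E_new = (60.5/2)·log₁₀(3.86/0.000205) = 129.31 mV
ΔE = 129.31 − (121.44) = 7.87 mV

7.9 mV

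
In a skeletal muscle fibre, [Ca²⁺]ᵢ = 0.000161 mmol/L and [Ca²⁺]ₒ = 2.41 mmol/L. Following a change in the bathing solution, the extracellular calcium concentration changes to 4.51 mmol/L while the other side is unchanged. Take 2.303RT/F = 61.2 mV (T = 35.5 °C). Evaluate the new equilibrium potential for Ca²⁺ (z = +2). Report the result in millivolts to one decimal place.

136.1 mV

After the shift: [Ca²⁺]_out = 4.51, [Ca²⁺]_in = 0.000161 mmol/L.
E_new = (61.2/2)·log₁₀(4.51/0.000161) = 30.60 · (4.4474) = 136.09 mV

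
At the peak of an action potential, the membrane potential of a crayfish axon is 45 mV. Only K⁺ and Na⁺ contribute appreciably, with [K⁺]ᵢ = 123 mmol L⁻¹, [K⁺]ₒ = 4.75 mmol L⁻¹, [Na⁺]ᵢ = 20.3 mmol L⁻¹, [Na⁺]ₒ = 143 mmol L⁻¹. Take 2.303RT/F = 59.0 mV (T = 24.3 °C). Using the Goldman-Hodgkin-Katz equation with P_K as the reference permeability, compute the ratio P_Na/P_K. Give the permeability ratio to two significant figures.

Let α = P_Na/P_K. GHK: Vm = 59.0·log₁₀[(Kₒ + α·Naₒ)/(Kᵢ + α·Naᵢ)].
10^(Vm/59.0) = 10^(45.0/59.0) = 5.7904
So 5.7904·(Kᵢ + α·Naᵢ) = Kₒ + α·Naₒ → α = (5.7904·123.0 − 4.75) / (143.0 − 5.7904·20.3)
α = (712.2 − 4.75) / (143.0 − 117.5) = 707.5/25.45 = 27.79

28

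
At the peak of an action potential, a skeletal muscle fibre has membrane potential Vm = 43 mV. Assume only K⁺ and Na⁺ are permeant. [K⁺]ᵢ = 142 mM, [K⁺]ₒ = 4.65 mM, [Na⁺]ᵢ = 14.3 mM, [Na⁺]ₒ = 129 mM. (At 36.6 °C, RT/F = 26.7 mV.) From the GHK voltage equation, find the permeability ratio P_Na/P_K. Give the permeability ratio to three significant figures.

12.3

Let α = P_Na/P_K. GHK: Vm = 26.7·ln[(Kₒ + α·Naₒ)/(Kᵢ + α·Naᵢ)].
e^(Vm/26.7) = e^(43.0/26.7) = 5.0052
So 5.0052·(Kᵢ + α·Naᵢ) = Kₒ + α·Naₒ → α = (5.0052·142.0 − 4.65) / (129.0 − 5.0052·14.3)
α = (710.7 − 4.65) / (129.0 − 71.58) = 706.1/57.42 = 12.3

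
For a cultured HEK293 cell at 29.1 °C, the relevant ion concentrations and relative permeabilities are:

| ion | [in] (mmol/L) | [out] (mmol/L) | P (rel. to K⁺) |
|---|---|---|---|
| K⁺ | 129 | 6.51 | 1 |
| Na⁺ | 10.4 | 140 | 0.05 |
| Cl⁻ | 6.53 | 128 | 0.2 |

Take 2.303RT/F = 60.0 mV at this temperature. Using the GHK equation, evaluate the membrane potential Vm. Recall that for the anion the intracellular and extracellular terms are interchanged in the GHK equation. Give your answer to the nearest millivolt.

-61 mV

Vm = 60.0 · log₁₀[(Σ P·[cation]ₒ + Σ P·[anion]ᵢ) / (Σ P·[cation]ᵢ + Σ P·[anion]ₒ)]
Numerator = 1×6.51 + 0.05×140 + 0.2×6.53 = 14.82
Denominator = 1×129 + 0.05×10.4 + 0.2×128 = 155.1
Vm = 60.0 · log₁₀(0.095513) = 60.0 × (-1.0199) = -61.20 mV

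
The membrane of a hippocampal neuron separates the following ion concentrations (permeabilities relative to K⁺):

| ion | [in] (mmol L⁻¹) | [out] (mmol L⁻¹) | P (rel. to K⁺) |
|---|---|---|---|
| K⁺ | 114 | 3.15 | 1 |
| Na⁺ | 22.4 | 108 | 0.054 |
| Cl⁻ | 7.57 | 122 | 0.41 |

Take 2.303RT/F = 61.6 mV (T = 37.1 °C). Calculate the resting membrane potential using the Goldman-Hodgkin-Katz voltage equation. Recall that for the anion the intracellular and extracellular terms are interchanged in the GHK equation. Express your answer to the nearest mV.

Vm = 61.6 · log₁₀[(Σ P·[cation]ₒ + Σ P·[anion]ᵢ) / (Σ P·[cation]ᵢ + Σ P·[anion]ₒ)]
Numerator = 1×3.15 + 0.054×108 + 0.41×7.57 = 12.09
Denominator = 1×114 + 0.054×22.4 + 0.41×122 = 165.2
Vm = 61.6 · log₁₀(0.073145) = 61.6 × (-1.1358) = -69.97 mV

-70 mV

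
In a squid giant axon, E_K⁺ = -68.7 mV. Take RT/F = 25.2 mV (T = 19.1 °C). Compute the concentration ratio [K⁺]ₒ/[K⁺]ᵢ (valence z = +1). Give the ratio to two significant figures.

ln([out]/[in]) = E·z/(25.2) = -68.7 × 1 / 25.2 = -2.7262
[out]/[in] = e^(-2.7262) = 0.06547

0.065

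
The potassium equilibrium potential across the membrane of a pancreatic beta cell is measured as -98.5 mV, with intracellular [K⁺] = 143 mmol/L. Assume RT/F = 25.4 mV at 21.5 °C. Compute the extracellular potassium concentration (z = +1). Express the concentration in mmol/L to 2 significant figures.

Nernst: E = (25.4/1) · ln([out]/[in]), so ln([out]/[in]) = -98.5 × 1 / 25.4 = -3.8780.
[out]/[in] = e^(-3.8780) = 0.02069.
[out] = 0.02069 × 143 = 2.959 mmol/L.

3.0 mmol/L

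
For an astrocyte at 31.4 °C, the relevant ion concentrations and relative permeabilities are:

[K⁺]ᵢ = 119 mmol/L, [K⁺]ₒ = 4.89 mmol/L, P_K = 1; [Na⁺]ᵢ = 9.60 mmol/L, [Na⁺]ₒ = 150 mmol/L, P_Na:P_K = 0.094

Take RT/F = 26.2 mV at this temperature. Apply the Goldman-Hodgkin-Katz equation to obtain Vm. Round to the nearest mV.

Vm = 26.2 · ln[(Σ P·[cation]ₒ + Σ P·[anion]ᵢ) / (Σ P·[cation]ᵢ + Σ P·[anion]ₒ)]
Numerator = 1×4.89 + 0.094×150 = 18.99
Denominator = 1×119 + 0.094×9.60 = 119.9
Vm = 26.2 · ln(0.15838) = 26.2 × (-1.8428) = -48.28 mV

-48 mV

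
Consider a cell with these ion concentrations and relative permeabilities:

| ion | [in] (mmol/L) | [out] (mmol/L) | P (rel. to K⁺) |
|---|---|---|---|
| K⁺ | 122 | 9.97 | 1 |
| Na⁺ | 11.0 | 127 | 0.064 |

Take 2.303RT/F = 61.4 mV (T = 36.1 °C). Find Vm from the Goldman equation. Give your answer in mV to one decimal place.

Vm = 61.4 · log₁₀[(Σ P·[cation]ₒ + Σ P·[anion]ᵢ) / (Σ P·[cation]ᵢ + Σ P·[anion]ₒ)]
Numerator = 1×9.97 + 0.064×127 = 18.1
Denominator = 1×122 + 0.064×11.0 = 122.7
Vm = 61.4 · log₁₀(0.14749) = 61.4 × (-0.8312) = -51.04 mV

-51.0 mV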